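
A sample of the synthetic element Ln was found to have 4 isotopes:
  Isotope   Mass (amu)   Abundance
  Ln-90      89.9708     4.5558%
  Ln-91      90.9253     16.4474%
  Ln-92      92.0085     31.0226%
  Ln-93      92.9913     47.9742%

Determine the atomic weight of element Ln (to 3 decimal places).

The abundance-weighted mean is 0.045558 × 89.9708 + 0.164474 × 90.9253 + 0.310226 × 92.0085 + 0.479742 × 92.9913
= 4.09889 + 14.95485 + 28.54343 + 44.61183 = 92.20900 amu

92.209 amu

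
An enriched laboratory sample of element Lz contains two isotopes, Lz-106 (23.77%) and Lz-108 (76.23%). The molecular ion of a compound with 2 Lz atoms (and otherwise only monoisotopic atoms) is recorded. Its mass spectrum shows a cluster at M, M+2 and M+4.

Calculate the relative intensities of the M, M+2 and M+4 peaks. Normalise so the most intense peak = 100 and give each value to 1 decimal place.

9.7 : 62.4 : 100.0

Expanding (0.2377 + 0.7623)^2:
P(M) = 0.2377^2 = 0.056501
P(M+2) = 2 × 0.2377^1 × 0.7623^1 = 0.362397
P(M+4) = 0.7623^2 = 0.581101
The M+4 peak is largest (0.581101); scaling to 100 gives 9.7 : 62.4 : 100.0.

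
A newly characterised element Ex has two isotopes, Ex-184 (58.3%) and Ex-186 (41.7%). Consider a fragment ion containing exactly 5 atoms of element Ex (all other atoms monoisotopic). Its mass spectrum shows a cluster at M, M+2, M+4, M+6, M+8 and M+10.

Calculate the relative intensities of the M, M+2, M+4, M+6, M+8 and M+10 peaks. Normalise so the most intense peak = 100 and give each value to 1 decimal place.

19.5 : 69.9 : 100.0 : 71.5 : 25.6 : 3.7

Expanding (0.583 + 0.417)^5:
P(M) = 0.583^5 = 0.067351
P(M+2) = 5 × 0.583^4 × 0.417^1 = 0.240869
P(M+4) = 10 × 0.583^3 × 0.417^2 = 0.344570
P(M+6) = 10 × 0.583^2 × 0.417^3 = 0.246459
P(M+8) = 5 × 0.583^1 × 0.417^4 = 0.088142
P(M+10) = 0.417^5 = 0.012609
The M+4 peak is largest (0.344570); scaling to 100 gives 19.5 : 69.9 : 100.0 : 71.5 : 25.6 : 3.7.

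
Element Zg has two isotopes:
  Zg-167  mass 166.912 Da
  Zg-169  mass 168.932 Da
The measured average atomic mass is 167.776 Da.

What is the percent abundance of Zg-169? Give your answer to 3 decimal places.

Writing the weighted mean with unknown fraction x of Zg-167:
166.912·x + 168.932·(1 − x) = 167.776
(166.912 − 168.932)·x = 167.776 − 168.932
x = -1.156 / -2.020 = 0.57228 → 57.228% Zg-167, 42.772% Zg-169.

42.772%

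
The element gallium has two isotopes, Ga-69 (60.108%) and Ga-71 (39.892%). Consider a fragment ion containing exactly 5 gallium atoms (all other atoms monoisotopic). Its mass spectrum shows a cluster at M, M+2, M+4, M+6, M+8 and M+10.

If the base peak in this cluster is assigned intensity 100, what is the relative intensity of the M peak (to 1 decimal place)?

22.7

(0.60108 + 0.39892)^5 gives M 0.0785, M+2 0.2604, M+4 0.3456, M+6 0.2294, M+8 0.0761, M+10 0.0101; the largest is M+4.
P(M+4) = C(5,2) × 0.60108^3 × 0.39892^2 = 10 × 0.2171685 × 0.15913717 = 0.345596 (base)
P(M) = C(5,0) × 0.60108^5 × 0.39892^0 = 1 × 0.07846236 × 1.0000 = 0.078462
Relative intensity = 0.078462 / 0.345596 × 100 = 22.7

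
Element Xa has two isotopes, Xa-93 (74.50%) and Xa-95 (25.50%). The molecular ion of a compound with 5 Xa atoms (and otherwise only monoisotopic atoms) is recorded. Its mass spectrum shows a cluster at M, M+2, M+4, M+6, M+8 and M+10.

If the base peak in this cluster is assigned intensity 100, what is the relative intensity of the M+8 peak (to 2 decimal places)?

4.01

Term probabilities: M 0.2295, M+2 0.3928, M+4 0.2689, M+6 0.0920, M+8 0.0158, M+10 0.0011. Base peak = M+2.
P(M+2) = C(5,1) × 0.7450^4 × 0.2550^1 = 5 × 0.30805275 × 0.2550 = 0.392767 (base)
P(M+8) = C(5,4) × 0.7450^1 × 0.2550^4 = 5 × 0.7450 × 0.00422825 = 0.015750
Relative intensity = 0.015750 / 0.392767 × 100 = 4.01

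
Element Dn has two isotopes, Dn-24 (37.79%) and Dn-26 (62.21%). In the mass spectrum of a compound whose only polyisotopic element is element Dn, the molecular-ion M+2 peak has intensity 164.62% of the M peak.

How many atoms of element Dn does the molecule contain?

1

With n Dn atoms, P(M+2)/P(M) = C(n,1)·p^(n−1)q / p^n = n·q/p = n · 0.6221/0.3779.
n = 1.6462 × 0.3779/0.6221 = 1.00 ≈ 1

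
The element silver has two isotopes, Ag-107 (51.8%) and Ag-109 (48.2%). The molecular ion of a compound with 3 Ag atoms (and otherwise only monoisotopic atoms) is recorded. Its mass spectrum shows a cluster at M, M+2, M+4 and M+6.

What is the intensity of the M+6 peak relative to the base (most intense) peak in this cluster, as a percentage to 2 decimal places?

Binomial terms of (0.518 + 0.482)^3: M 0.1390, M+2 0.3880, M+4 0.3610, M+6 0.1120 → M+2 is the base peak.
P(M+2) = C(3,1) × 0.518^2 × 0.482^1 = 3 × 0.268324 × 0.4820 = 0.387997 (base)
P(M+6) = C(3,3) × 0.518^0 × 0.482^3 = 1 × 1.0000 × 0.11198017 = 0.111980
Relative intensity = 0.111980 / 0.387997 × 100 = 28.86

28.86%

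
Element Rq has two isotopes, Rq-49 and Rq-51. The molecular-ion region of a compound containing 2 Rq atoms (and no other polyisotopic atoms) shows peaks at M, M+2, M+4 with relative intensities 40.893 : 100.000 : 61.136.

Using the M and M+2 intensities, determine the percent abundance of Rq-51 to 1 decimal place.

55.0%

Write p for the Rq-49 fraction. I(M+2)/I(M) = [C(2,1)·p^1·(1−p)] / p^2 = 2·(1−p)/p = 100.000/40.893 = 2.4454
(1−p)/p = 2.4454/2 = 1.2227  ⇒  p = 1/(1 + 1.2227) = 0.4499
Rq-49: 45.0%, Rq-51: 55.0%.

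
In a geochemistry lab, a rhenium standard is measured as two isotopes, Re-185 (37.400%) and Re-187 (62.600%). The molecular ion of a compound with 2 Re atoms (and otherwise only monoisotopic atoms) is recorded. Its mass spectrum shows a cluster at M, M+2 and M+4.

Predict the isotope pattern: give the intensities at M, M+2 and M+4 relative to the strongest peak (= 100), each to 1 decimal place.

29.9 : 100.0 : 83.7

Each Re atom is independently Re-185 (p = 0.37400) or Re-187 (q = 0.62600); the cluster is the binomial expansion (p + q)^2.
P(M) = 0.37400^2 = 0.139876
P(M+2) = 2 × 0.37400^1 × 0.62600^1 = 0.468248
P(M+4) = 0.62600^2 = 0.391876
The M+2 peak is largest (0.468248); scaling to 100 gives 29.9 : 100.0 : 83.7.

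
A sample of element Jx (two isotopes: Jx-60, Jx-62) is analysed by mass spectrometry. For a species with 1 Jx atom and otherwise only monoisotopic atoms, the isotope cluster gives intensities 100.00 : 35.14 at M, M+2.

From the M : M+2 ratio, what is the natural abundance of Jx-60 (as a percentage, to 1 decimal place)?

74.0%

Write p for the Jx-60 fraction. I(M+2)/I(M) = [C(1,1)·p^0·(1−p)] / p^1 = 1·(1−p)/p = 35.14/100.00 = 0.3514
(1−p)/p = 0.3514/1 = 0.3514  ⇒  p = 1/(1 + 0.3514) = 0.7400
Jx-60: 74.0%, Jx-62: 26.0%.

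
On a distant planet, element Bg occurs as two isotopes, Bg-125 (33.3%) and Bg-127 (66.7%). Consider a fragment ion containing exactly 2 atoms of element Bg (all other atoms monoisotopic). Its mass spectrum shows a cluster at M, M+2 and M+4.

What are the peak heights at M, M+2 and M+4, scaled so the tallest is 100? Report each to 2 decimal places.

24.93 : 99.85 : 100.00

Each Bg atom is independently Bg-125 (p = 0.333) or Bg-127 (q = 0.667); the cluster is the binomial expansion (p + q)^2.
P(M) = 0.333^2 = 0.110889
P(M+2) = 2 × 0.333^1 × 0.667^1 = 0.444222
P(M+4) = 0.667^2 = 0.444889
The M+4 peak is largest (0.444889); scaling to 100 gives 24.93 : 99.85 : 100.00.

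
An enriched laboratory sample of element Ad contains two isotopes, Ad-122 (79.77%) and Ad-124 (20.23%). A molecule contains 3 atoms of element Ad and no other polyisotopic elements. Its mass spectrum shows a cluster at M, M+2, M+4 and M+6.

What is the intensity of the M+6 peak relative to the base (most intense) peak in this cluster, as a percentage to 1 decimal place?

(0.7977 + 0.2023)^3 gives M 0.5076, M+2 0.3862, M+4 0.0979, M+6 0.0083; the largest is M.
P(M) = C(3,0) × 0.7977^3 × 0.2023^0 = 1 × 0.50759668 × 1.0000 = 0.507597 (base)
P(M+6) = C(3,3) × 0.7977^0 × 0.2023^3 = 1 × 1.0000 × 0.00827919 = 0.008279
Relative intensity = 0.008279 / 0.507597 × 100 = 1.6

1.6%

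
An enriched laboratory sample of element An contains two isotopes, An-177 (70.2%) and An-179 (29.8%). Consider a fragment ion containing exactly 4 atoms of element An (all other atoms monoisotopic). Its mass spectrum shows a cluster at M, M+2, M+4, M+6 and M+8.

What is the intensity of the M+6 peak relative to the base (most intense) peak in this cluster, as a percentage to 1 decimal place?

Binomial terms of (0.702 + 0.298)^4: M 0.2429, M+2 0.4124, M+4 0.2626, M+6 0.0743, M+8 0.0079 → M+2 is the base peak.
P(M+2) = C(4,1) × 0.702^3 × 0.298^1 = 4 × 0.34594841 × 0.2980 = 0.412371 (base)
P(M+6) = C(4,3) × 0.702^1 × 0.298^3 = 4 × 0.7020 × 0.02646359 = 0.074310
Relative intensity = 0.074310 / 0.412371 × 100 = 18.0

18.0%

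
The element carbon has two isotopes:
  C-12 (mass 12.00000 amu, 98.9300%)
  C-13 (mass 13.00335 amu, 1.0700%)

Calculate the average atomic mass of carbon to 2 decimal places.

12.01 amu

Ar = Σ fᵢ·mᵢ = 0.989300 × 12.00000 + 0.010700 × 13.00335
= 11.871600 + 0.139136 = 12.010736 amu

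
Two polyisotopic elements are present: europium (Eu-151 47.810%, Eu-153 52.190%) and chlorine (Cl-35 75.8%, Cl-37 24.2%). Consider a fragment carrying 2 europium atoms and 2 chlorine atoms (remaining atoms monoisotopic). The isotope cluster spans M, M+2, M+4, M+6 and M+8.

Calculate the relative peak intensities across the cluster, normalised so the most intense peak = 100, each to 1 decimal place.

35.4 : 100.0 : 95.2 : 34.9 : 4.3

Europium pattern (n=2): 0.22857961 : 0.49904078 : 0.27237961
Chlorine pattern (n=2): 0.574564 : 0.366872 : 0.058564
Convolve the two distributions (both contribute in 2-u steps):
  M: 0.22857961×0.574564 = 0.131334
  M+2: 0.22857961×0.366872 + 0.49904078×0.574564 = 0.370590
  M+4: 0.22857961×0.058564 + 0.49904078×0.366872 + 0.27237961×0.574564 = 0.352970
  M+6: 0.49904078×0.058564 + 0.27237961×0.366872 = 0.129154
  M+8: 0.27237961×0.058564 = 0.015952
Scale to base peak (0.370590) = 100: 35.4 : 100.0 : 95.2 : 34.9 : 4.3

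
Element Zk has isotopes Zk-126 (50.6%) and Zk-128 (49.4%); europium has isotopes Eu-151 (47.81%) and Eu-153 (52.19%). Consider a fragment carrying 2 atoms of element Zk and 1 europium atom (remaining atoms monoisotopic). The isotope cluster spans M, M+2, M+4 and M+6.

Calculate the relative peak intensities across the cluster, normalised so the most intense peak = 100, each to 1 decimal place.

Element Zk pattern (n=2): 0.256036 : 0.499928 : 0.244036
Europium pattern (n=1): 0.4781 : 0.5219
Convolve the two distributions (both contribute in 2-u steps):
  M: 0.256036×0.4781 = 0.122411
  M+2: 0.256036×0.5219 + 0.499928×0.4781 = 0.372641
  M+4: 0.499928×0.5219 + 0.244036×0.4781 = 0.377586
  M+6: 0.244036×0.5219 = 0.127362
Scale to base peak (0.377586) = 100: 32.4 : 98.7 : 100.0 : 33.7

32.4 : 98.7 : 100.0 : 33.7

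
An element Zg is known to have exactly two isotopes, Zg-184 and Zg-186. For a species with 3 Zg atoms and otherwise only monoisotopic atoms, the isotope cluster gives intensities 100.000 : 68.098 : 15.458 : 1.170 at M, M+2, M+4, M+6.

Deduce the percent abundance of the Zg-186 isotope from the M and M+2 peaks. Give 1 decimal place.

Write p for the Zg-184 fraction. I(M+2)/I(M) = [C(3,1)·p^2·(1−p)] / p^3 = 3·(1−p)/p = 68.098/100.000 = 0.6810
(1−p)/p = 0.6810/3 = 0.2270  ⇒  p = 1/(1 + 0.2270) = 0.8150
Zg-184: 81.5%, Zg-186: 18.5%.

18.5%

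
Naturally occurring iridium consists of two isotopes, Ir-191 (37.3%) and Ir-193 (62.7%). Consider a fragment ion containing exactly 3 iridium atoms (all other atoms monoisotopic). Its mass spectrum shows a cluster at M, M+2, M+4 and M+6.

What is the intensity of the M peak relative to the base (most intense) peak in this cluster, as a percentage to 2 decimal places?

Term probabilities: M 0.0519, M+2 0.2617, M+4 0.4399, M+6 0.2465. Base peak = M+4.
P(M+4) = C(3,2) × 0.373^1 × 0.627^2 = 3 × 0.3730 × 0.393129 = 0.439911 (base)
P(M) = C(3,0) × 0.373^3 × 0.627^0 = 1 × 0.05189512 × 1.0000 = 0.051895
Relative intensity = 0.051895 / 0.439911 × 100 = 11.80

11.80%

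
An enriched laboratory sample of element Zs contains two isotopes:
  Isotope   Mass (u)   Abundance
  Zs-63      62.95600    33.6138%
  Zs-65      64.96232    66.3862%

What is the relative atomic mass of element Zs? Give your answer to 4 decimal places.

64.2879 u

Average mass = Σ (abundance × isotope mass) = 0.336138 × 62.95600 + 0.663862 × 64.96232
= 21.161904 + 43.126016 = 64.287920 u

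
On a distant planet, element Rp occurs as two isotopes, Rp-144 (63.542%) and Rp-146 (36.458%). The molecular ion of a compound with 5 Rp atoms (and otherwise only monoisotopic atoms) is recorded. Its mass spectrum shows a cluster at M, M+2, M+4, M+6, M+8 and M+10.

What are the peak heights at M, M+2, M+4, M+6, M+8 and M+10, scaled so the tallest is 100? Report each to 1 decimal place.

30.4 : 87.1 : 100.0 : 57.4 : 16.5 : 1.9

Expanding (0.63542 + 0.36458)^5:
P(M) = 0.63542^5 = 0.103587
P(M+2) = 5 × 0.63542^4 × 0.36458^1 = 0.297171
P(M+4) = 10 × 0.63542^3 × 0.36458^2 = 0.341011
P(M+6) = 10 × 0.63542^2 × 0.36458^3 = 0.195659
P(M+8) = 5 × 0.63542^1 × 0.36458^4 = 0.056131
P(M+10) = 0.36458^5 = 0.006441
The M+4 peak is largest (0.341011); scaling to 100 gives 30.4 : 87.1 : 100.0 : 57.4 : 16.5 : 1.9.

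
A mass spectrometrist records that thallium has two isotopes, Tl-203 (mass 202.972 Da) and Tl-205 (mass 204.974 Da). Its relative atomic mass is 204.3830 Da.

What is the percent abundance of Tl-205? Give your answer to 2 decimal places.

70.48%

Let x be the fractional abundance of Tl-203; then Tl-205 has abundance 1 − x.
202.972·x + 204.974·(1 − x) = 204.3830
(202.972 − 204.974)·x = 204.3830 − 204.974
x = -0.5910 / -2.002 = 0.29520 → 29.52% Tl-203, 70.48% Tl-205.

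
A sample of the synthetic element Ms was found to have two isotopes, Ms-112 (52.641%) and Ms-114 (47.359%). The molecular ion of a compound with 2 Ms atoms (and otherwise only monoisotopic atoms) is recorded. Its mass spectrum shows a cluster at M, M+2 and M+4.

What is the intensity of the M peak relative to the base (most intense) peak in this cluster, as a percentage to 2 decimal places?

Term probabilities: M 0.2771, M+2 0.4986, M+4 0.2243. Base peak = M+2.
P(M+2) = C(2,1) × 0.52641^1 × 0.47359^1 = 2 × 0.52641 × 0.47359 = 0.498605 (base)
P(M) = C(2,0) × 0.52641^2 × 0.47359^0 = 1 × 0.27710749 × 1.0000 = 0.277107
Relative intensity = 0.277107 / 0.498605 × 100 = 55.58

55.58%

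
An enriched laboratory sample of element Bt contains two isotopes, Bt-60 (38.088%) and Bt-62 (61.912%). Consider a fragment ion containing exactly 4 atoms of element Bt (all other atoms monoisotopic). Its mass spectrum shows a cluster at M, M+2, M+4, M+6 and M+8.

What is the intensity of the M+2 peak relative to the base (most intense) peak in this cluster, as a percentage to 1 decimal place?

(0.38088 + 0.61912)^4 gives M 0.0210, M+2 0.1368, M+4 0.3336, M+6 0.3616, M+8 0.1469; the largest is M+6.
P(M+6) = C(4,3) × 0.38088^1 × 0.61912^3 = 4 × 0.38088 × 0.23731462 = 0.361554 (base)
P(M+2) = C(4,1) × 0.38088^3 × 0.61912^1 = 4 × 0.0552541 × 0.61912 = 0.136836
Relative intensity = 0.136836 / 0.361554 × 100 = 37.8

37.8%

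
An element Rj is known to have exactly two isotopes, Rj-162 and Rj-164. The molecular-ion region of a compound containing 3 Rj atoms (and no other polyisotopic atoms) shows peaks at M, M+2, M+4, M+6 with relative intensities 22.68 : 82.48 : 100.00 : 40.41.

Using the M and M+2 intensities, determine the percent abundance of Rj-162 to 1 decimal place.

Write p for the Rj-162 fraction. I(M+2)/I(M) = [C(3,1)·p^2·(1−p)] / p^3 = 3·(1−p)/p = 82.48/22.68 = 3.6367
(1−p)/p = 3.6367/3 = 1.2122  ⇒  p = 1/(1 + 1.2122) = 0.4520
Rj-162: 45.2%, Rj-164: 54.8%.

45.2%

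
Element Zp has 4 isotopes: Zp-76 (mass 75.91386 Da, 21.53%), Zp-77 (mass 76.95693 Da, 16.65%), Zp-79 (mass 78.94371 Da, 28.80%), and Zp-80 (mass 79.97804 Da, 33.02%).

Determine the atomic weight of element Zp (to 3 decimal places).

The abundance-weighted mean is 0.2153 × 75.91386 + 0.1665 × 76.95693 + 0.2880 × 78.94371 + 0.3302 × 79.97804
= 16.344254 + 12.813329 + 22.735788 + 26.408749 = 78.302120 Da

78.302 Da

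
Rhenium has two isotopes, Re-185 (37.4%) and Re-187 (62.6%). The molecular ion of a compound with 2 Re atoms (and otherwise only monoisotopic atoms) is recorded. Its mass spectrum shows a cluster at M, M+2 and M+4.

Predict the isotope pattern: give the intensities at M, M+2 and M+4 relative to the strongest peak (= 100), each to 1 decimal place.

The 2 Re atoms are independent, so intensities follow the terms of (0.374 + 0.626)^2.
P(M) = 0.374^2 = 0.139876
P(M+2) = 2 × 0.374^1 × 0.626^1 = 0.468248
P(M+4) = 0.626^2 = 0.391876
The M+2 peak is largest (0.468248); scaling to 100 gives 29.9 : 100.0 : 83.7.

29.9 : 100.0 : 83.7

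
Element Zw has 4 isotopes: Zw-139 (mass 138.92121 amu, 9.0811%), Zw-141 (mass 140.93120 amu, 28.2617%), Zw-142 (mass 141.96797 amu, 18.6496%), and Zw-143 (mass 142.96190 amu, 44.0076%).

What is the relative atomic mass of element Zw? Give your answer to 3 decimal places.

The abundance-weighted mean is 0.090811 × 138.92121 + 0.282617 × 140.93120 + 0.186496 × 141.96797 + 0.440076 × 142.96190
= 12.615574 + 39.829553 + 26.476459 + 62.914101 = 141.835687 amu

141.836 amu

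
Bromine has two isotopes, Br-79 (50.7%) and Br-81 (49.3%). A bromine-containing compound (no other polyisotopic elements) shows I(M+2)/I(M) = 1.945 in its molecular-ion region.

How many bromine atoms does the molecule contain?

With n Br atoms, P(M+2)/P(M) = C(n,1)·p^(n−1)q / p^n = n·q/p = n · 0.493/0.507.
n = 1.945 × 0.507/0.493 = 2.00 ≈ 2

2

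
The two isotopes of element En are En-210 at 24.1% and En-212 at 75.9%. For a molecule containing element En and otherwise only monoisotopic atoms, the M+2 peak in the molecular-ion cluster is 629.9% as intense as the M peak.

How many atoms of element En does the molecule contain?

With n En atoms, P(M+2)/P(M) = C(n,1)·p^(n−1)q / p^n = n·q/p = n · 0.759/0.241.
n = 6.299 × 0.241/0.759 = 2.00 ≈ 2

2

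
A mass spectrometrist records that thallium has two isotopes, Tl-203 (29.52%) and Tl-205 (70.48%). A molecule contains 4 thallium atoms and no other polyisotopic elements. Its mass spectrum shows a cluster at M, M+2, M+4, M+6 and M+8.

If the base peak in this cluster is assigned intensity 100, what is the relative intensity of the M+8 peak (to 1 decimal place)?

59.7

Binomial terms of (0.2952 + 0.7048)^4: M 0.0076, M+2 0.0725, M+4 0.2597, M+6 0.4134, M+8 0.2468 → M+6 is the base peak.
P(M+6) = C(4,3) × 0.2952^1 × 0.7048^3 = 4 × 0.2952 × 0.35010449 = 0.413403 (base)
P(M+8) = C(4,4) × 0.2952^0 × 0.7048^4 = 1 × 1.0000 × 0.24675365 = 0.246754
Relative intensity = 0.246754 / 0.413403 × 100 = 59.7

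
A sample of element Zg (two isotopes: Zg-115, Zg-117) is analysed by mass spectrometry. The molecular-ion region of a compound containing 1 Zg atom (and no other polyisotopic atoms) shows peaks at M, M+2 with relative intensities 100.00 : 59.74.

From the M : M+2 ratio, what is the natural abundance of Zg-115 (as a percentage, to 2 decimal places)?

Let p = fractional abundance of Zg-115. I(M+2)/I(M) = [C(1,1)·p^0·(1−p)] / p^1 = 1·(1−p)/p = 59.74/100.00 = 0.5974
(1−p)/p = 0.5974/1 = 0.5974  ⇒  p = 1/(1 + 0.5974) = 0.6260
Zg-115: 62.60%, Zg-117: 37.40%.

62.60%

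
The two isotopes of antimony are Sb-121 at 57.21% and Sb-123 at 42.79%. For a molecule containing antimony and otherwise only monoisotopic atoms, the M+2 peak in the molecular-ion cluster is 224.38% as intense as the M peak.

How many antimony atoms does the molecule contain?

With n Sb atoms, P(M+2)/P(M) = C(n,1)·p^(n−1)q / p^n = n·q/p = n · 0.4279/0.5721.
n = 2.2438 × 0.5721/0.4279 = 3.00 ≈ 3

3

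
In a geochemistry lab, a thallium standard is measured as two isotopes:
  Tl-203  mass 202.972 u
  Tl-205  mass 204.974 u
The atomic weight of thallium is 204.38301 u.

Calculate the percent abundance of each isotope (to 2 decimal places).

Tl-203: 29.52%, Tl-205: 70.48%

Writing the weighted mean with unknown fraction x of Tl-203:
202.972·x + 204.974·(1 − x) = 204.38301
(202.972 − 204.974)·x = 204.38301 − 204.974
x = -0.59099 / -2.002 = 0.29520 → 29.52% Tl-203, 70.48% Tl-205.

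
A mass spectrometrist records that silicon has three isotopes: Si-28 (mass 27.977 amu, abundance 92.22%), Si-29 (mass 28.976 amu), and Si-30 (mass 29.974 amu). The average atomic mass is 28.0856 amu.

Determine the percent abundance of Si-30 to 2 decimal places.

Let x and y be the fractions of Si-29 and Si-30. Then x + y = 1 − 0.9222 = 0.0778 and 28.976x + 29.974y = 28.0856 − 0.9222×27.977 = 2.2852106.
Substituting: 28.976x + 29.974(0.0778 − x) = 2.2852106
(28.976 − 29.974)x = -0.0467666  ⇒  x = 0.04686, y = 0.03094
Si-29: 4.69%, Si-30: 3.09%.

3.09%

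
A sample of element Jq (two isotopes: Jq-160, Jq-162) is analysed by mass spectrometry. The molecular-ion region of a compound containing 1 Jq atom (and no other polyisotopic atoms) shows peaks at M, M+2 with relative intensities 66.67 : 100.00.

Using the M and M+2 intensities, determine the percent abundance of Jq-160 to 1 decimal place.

40.0%

If p is the fraction of Jq that is Jq-160, then I(M+2)/I(M) = [C(1,1)·p^0·(1−p)] / p^1 = 1·(1−p)/p = 100.00/66.67 = 1.4999
(1−p)/p = 1.4999/1 = 1.4999  ⇒  p = 1/(1 + 1.4999) = 0.4000
Jq-160: 40.0%, Jq-162: 60.0%.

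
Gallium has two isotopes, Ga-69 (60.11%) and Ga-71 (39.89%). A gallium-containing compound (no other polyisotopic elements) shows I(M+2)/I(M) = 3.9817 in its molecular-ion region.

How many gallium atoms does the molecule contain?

6

The M+2/M ratio from n Ga atoms is n · q/p = n · 0.3989/0.6011.
n = 3.9817 × 0.6011/0.3989 = 6.00 ≈ 6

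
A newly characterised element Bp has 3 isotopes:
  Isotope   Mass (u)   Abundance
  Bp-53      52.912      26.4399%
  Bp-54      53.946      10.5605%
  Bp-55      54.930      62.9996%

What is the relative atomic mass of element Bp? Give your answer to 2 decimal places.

Weight each isotope mass by its fractional abundance: 0.264399 × 52.912 + 0.105605 × 53.946 + 0.629996 × 54.930
= 13.9899 + 5.6970 + 34.6057 = 54.2926 u

54.29 u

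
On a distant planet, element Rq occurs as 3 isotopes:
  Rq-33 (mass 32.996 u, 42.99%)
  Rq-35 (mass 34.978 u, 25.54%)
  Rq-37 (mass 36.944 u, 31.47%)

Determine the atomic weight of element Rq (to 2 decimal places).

Weight each isotope mass by its fractional abundance: 0.4299 × 32.996 + 0.2554 × 34.978 + 0.3147 × 36.944
= 14.1850 + 8.9334 + 11.6263 = 34.7447 u

34.74 u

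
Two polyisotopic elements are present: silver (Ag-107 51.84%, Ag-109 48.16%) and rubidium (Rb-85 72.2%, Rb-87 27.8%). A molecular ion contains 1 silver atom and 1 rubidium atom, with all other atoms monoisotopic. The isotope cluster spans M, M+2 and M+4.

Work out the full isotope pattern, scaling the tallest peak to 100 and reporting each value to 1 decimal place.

Silver pattern (n=1): 0.5184 : 0.4816
Rubidium pattern (n=1): 0.7220 : 0.2780
Convolve the two distributions (both contribute in 2-u steps):
  M: 0.5184×0.7220 = 0.374285
  M+2: 0.5184×0.2780 + 0.4816×0.7220 = 0.491830
  M+4: 0.4816×0.2780 = 0.133885
Scale to base peak (0.491830) = 100: 76.1 : 100.0 : 27.2

76.1 : 100.0 : 27.2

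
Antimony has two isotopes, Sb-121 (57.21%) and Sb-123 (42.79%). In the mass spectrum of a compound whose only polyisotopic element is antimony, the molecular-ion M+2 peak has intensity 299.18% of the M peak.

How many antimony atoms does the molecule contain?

4

The M+2/M ratio from n Sb atoms is n · q/p = n · 0.4279/0.5721.
n = 2.9918 × 0.5721/0.4279 = 4.00 ≈ 4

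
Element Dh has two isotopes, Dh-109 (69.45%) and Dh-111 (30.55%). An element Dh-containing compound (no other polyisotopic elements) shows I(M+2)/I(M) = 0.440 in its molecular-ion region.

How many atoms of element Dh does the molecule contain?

For n independent Dh atoms, I(M+2)/I(M) = n · (abundance Dh-111) / (abundance Dh-109) = n · 0.3055/0.6945.
n = 0.440 × 0.6945/0.3055 = 1.00 ≈ 1

1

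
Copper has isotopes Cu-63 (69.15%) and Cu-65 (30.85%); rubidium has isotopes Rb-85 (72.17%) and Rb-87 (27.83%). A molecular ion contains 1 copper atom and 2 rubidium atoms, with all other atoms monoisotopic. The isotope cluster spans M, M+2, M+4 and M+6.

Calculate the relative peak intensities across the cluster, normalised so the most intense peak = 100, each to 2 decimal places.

82.14 : 100.00 : 40.48 : 5.45

Copper pattern (n=1): 0.6915 : 0.3085
Rubidium pattern (n=2): 0.52085089 : 0.40169822 : 0.07745089
Convolve the two distributions (both contribute in 2-u steps):
  M: 0.6915×0.52085089 = 0.360168
  M+2: 0.6915×0.40169822 + 0.3085×0.52085089 = 0.438457
  M+4: 0.6915×0.07745089 + 0.3085×0.40169822 = 0.177481
  M+6: 0.3085×0.07745089 = 0.023894
Scale to base peak (0.438457) = 100: 82.14 : 100.00 : 40.48 : 5.45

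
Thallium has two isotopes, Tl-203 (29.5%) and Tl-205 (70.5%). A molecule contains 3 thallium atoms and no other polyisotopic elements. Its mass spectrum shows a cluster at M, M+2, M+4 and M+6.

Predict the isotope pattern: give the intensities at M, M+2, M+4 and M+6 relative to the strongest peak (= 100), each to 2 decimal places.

5.84 : 41.84 : 100.00 : 79.66

Expanding (0.295 + 0.705)^3:
P(M) = 0.295^3 = 0.025672
P(M+2) = 3 × 0.295^2 × 0.705^1 = 0.184058
P(M+4) = 3 × 0.295^1 × 0.705^2 = 0.439867
P(M+6) = 0.705^3 = 0.350403
The M+4 peak is largest (0.439867); scaling to 100 gives 5.84 : 41.84 : 100.00 : 79.66.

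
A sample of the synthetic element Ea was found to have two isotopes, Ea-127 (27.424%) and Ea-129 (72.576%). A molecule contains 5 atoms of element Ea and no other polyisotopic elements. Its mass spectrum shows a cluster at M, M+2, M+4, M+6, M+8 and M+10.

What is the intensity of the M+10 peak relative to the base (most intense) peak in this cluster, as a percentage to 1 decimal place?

52.9%

Binomial terms of (0.27424 + 0.72576)^5: M 0.0016, M+2 0.0205, M+4 0.1086, M+6 0.2875, M+8 0.3804, M+10 0.2014 → M+8 is the base peak.
P(M+8) = C(5,4) × 0.27424^1 × 0.72576^4 = 5 × 0.27424 × 0.27744194 = 0.380428 (base)
P(M+10) = C(5,5) × 0.27424^0 × 0.72576^5 = 1 × 1.0000 × 0.20135626 = 0.201356
Relative intensity = 0.201356 / 0.380428 × 100 = 52.9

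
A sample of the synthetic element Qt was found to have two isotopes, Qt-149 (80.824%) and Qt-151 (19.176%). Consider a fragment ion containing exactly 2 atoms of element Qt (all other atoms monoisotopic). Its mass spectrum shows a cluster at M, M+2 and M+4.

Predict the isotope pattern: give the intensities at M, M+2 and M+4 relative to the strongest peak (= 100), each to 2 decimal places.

100.00 : 47.45 : 5.63

The 2 Qt atoms are independent, so intensities follow the terms of (0.80824 + 0.19176)^2.
P(M) = 0.80824^2 = 0.653252
P(M+2) = 2 × 0.80824^1 × 0.19176^1 = 0.309976
P(M+4) = 0.19176^2 = 0.036772
The M peak is largest (0.653252); scaling to 100 gives 100.00 : 47.45 : 5.63.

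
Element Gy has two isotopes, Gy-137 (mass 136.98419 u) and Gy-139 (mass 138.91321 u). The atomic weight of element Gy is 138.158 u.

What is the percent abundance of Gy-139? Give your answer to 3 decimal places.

Writing the weighted mean with unknown fraction x of Gy-137:
136.98419·x + 138.91321·(1 − x) = 138.158
(136.98419 − 138.91321)·x = 138.158 − 138.91321
x = -0.75521 / -1.92902 = 0.39150 → 39.150% Gy-137, 60.850% Gy-139.

60.850%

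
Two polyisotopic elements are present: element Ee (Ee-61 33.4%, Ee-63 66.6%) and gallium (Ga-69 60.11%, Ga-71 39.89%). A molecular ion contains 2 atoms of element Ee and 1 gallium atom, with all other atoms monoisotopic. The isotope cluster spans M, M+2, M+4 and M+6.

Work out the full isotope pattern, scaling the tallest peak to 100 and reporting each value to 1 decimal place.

15.1 : 70.2 : 100.0 : 39.8

Element Ee pattern (n=2): 0.111556 : 0.444888 : 0.443556
Gallium pattern (n=1): 0.6011 : 0.3989
Convolve the two distributions (both contribute in 2-u steps):
  M: 0.111556×0.6011 = 0.067056
  M+2: 0.111556×0.3989 + 0.444888×0.6011 = 0.311922
  M+4: 0.444888×0.3989 + 0.443556×0.6011 = 0.444087
  M+6: 0.443556×0.3989 = 0.176934
Scale to base peak (0.444087) = 100: 15.1 : 70.2 : 100.0 : 39.8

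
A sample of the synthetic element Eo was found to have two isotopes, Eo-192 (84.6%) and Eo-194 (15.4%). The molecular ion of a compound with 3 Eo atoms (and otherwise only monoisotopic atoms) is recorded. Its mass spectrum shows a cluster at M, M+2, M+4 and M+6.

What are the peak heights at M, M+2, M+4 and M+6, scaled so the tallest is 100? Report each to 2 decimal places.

100.00 : 54.61 : 9.94 : 0.60

Expanding (0.846 + 0.154)^3:
P(M) = 0.846^3 = 0.605496
P(M+2) = 3 × 0.846^2 × 0.154^1 = 0.330661
P(M+4) = 3 × 0.846^1 × 0.154^2 = 0.060191
P(M+6) = 0.154^3 = 0.003652
The M peak is largest (0.605496); scaling to 100 gives 100.00 : 54.61 : 9.94 : 0.60.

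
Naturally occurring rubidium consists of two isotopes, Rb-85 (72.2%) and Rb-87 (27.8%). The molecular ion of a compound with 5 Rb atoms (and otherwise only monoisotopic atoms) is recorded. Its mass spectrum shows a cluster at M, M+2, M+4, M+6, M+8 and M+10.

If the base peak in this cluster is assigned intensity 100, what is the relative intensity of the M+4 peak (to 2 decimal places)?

Term probabilities: M 0.1962, M+2 0.3777, M+4 0.2909, M+6 0.1120, M+8 0.0216, M+10 0.0017. Base peak = M+2.
P(M+2) = C(5,1) × 0.722^4 × 0.278^1 = 5 × 0.27173701 × 0.2780 = 0.377714 (base)
P(M+4) = C(5,2) × 0.722^3 × 0.278^2 = 10 × 0.37636705 × 0.077284 = 0.290872
Relative intensity = 0.290872 / 0.377714 × 100 = 77.01

77.01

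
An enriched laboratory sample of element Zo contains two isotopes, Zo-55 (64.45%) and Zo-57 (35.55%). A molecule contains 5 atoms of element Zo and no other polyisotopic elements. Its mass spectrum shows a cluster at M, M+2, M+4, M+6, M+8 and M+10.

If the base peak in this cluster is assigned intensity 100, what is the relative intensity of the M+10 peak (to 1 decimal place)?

Binomial terms of (0.6445 + 0.3555)^5: M 0.1112, M+2 0.3067, M+4 0.3383, M+6 0.1866, M+8 0.0515, M+10 0.0057 → M+4 is the base peak.
P(M+4) = C(5,2) × 0.6445^3 × 0.3555^2 = 10 × 0.26771257 × 0.12638025 = 0.338336 (base)
P(M+10) = C(5,5) × 0.6445^0 × 0.3555^5 = 1 × 1.0000 × 0.00567803 = 0.005678
Relative intensity = 0.005678 / 0.338336 × 100 = 1.7

1.7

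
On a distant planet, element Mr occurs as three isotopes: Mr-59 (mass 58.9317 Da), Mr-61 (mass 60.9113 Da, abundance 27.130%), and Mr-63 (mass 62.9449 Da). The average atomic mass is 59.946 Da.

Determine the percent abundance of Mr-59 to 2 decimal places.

The remaining 72.870% is split between Mr-59 (fraction x) and Mr-63 (fraction 0.72870 − x).
Substituting: 58.9317x + 62.9449(0.72870 − x) = 43.42076431
(58.9317 − 62.9449)x = -2.44718432  ⇒  x = 0.60978, y = 0.11892
Mr-59: 60.98%, Mr-63: 11.89%.

60.98%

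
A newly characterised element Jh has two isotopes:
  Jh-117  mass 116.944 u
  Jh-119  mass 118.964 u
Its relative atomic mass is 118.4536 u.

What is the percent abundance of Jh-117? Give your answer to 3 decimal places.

With x = fraction of Jh-117 (so Jh-119 is 1 − x):
116.944·x + 118.964·(1 − x) = 118.4536
(116.944 − 118.964)·x = 118.4536 − 118.964
x = -0.5104 / -2.020 = 0.25267 → 25.267% Jh-117, 74.733% Jh-119.

25.267%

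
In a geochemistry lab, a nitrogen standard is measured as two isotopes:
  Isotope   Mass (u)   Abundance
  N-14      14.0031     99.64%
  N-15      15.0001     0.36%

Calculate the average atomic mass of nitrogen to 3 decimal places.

14.007 u

Average mass = Σ (abundance × isotope mass) = 0.9964 × 14.0031 + 0.0036 × 15.0001
= 13.95269 + 0.05400 = 14.00669 u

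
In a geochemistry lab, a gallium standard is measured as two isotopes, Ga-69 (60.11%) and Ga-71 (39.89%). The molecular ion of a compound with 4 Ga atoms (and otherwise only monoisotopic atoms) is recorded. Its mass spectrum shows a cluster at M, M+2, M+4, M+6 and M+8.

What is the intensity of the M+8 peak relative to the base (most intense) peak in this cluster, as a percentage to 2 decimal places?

Binomial terms of (0.6011 + 0.3989)^4: M 0.1306, M+2 0.3465, M+4 0.3450, M+6 0.1526, M+8 0.0253 → M+2 is the base peak.
P(M+2) = C(4,1) × 0.6011^3 × 0.3989^1 = 4 × 0.21719018 × 0.3989 = 0.346549 (base)
P(M+8) = C(4,4) × 0.6011^0 × 0.3989^4 = 1 × 1.0000 × 0.02531956 = 0.025320
Relative intensity = 0.025320 / 0.346549 × 100 = 7.31

7.31%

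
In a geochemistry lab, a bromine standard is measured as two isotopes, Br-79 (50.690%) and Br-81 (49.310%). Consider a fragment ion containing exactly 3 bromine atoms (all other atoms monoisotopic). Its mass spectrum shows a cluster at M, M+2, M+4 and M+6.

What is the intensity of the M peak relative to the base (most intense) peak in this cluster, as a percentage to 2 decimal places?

34.27%

(0.50690 + 0.49310)^3 gives M 0.1302, M+2 0.3801, M+4 0.3698, M+6 0.1199; the largest is M+2.
P(M+2) = C(3,1) × 0.50690^2 × 0.49310^1 = 3 × 0.25694761 × 0.4931 = 0.380103 (base)
P(M) = C(3,0) × 0.50690^3 × 0.49310^0 = 1 × 0.13024674 × 1.0000 = 0.130247
Relative intensity = 0.130247 / 0.380103 × 100 = 34.27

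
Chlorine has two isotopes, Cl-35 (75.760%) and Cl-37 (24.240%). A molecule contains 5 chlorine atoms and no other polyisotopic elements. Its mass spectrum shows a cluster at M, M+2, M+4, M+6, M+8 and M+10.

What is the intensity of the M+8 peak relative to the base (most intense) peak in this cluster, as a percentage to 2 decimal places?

3.28%

(0.75760 + 0.24240)^5 gives M 0.2496, M+2 0.3993, M+4 0.2555, M+6 0.0817, M+8 0.0131, M+10 0.0008; the largest is M+2.
P(M+2) = C(5,1) × 0.75760^4 × 0.24240^1 = 5 × 0.32942751 × 0.2424 = 0.399266 (base)
P(M+8) = C(5,4) × 0.75760^1 × 0.24240^4 = 5 × 0.7576 × 0.00345247 = 0.013078
Relative intensity = 0.013078 / 0.399266 × 100 = 3.28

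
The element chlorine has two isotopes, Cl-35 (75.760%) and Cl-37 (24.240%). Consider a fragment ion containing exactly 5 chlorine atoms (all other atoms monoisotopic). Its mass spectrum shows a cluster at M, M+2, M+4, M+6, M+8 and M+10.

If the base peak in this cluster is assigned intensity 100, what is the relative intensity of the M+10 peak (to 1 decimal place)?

0.2

Term probabilities: M 0.2496, M+2 0.3993, M+4 0.2555, M+6 0.0817, M+8 0.0131, M+10 0.0008. Base peak = M+2.
P(M+2) = C(5,1) × 0.75760^4 × 0.24240^1 = 5 × 0.32942751 × 0.2424 = 0.399266 (base)
P(M+10) = C(5,5) × 0.75760^0 × 0.24240^5 = 1 × 1.0000 × 0.00083688 = 0.000837
Relative intensity = 0.000837 / 0.399266 × 100 = 0.2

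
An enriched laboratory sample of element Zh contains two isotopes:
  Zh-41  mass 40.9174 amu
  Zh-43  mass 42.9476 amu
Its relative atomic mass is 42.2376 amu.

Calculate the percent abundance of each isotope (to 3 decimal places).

Let x be the fractional abundance of Zh-41; then Zh-43 has abundance 1 − x.
40.9174·x + 42.9476·(1 − x) = 42.2376
(40.9174 − 42.9476)·x = 42.2376 − 42.9476
x = -0.7100 / -2.0302 = 0.34972 → 34.972% Zh-41, 65.028% Zh-43.

Zh-41: 34.972%, Zh-43: 65.028%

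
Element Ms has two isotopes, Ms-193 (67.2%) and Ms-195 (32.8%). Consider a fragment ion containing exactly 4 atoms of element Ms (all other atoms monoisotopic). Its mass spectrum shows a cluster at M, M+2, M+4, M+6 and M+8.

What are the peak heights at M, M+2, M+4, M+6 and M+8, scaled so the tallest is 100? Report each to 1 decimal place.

The 4 Ms atoms are independent, so intensities follow the terms of (0.672 + 0.328)^4.
P(M) = 0.672^4 = 0.203928
P(M+2) = 4 × 0.672^3 × 0.328^1 = 0.398145
P(M+4) = 6 × 0.672^2 × 0.328^2 = 0.291499
P(M+6) = 4 × 0.672^1 × 0.328^3 = 0.094853
P(M+8) = 0.328^4 = 0.011574
The M+2 peak is largest (0.398145); scaling to 100 gives 51.2 : 100.0 : 73.2 : 23.8 : 2.9.

51.2 : 100.0 : 73.2 : 23.8 : 2.9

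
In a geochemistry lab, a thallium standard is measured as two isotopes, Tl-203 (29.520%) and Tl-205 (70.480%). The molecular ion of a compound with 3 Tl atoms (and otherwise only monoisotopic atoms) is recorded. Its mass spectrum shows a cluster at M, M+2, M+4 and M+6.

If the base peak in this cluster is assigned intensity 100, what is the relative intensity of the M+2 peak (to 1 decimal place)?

Binomial terms of (0.29520 + 0.70480)^3: M 0.0257, M+2 0.1843, M+4 0.4399, M+6 0.3501 → M+4 is the base peak.
P(M+4) = C(3,2) × 0.29520^1 × 0.70480^2 = 3 × 0.2952 × 0.49674304 = 0.439916 (base)
P(M+2) = C(3,1) × 0.29520^2 × 0.70480^1 = 3 × 0.08714304 × 0.7048 = 0.184255
Relative intensity = 0.184255 / 0.439916 × 100 = 41.9

41.9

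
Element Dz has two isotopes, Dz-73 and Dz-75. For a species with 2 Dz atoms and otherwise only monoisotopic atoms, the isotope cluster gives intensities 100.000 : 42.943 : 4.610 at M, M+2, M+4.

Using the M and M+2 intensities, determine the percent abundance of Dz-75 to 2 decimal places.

Let p = fractional abundance of Dz-73. I(M+2)/I(M) = [C(2,1)·p^1·(1−p)] / p^2 = 2·(1−p)/p = 42.943/100.000 = 0.4294
(1−p)/p = 0.4294/2 = 0.2147  ⇒  p = 1/(1 + 0.2147) = 0.8232
Dz-73: 82.32%, Dz-75: 17.68%.

17.68%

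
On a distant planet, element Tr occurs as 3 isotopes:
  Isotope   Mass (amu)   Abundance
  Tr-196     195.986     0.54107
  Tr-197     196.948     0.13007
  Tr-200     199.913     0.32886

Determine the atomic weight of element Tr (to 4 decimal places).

197.4026 amu

Average mass = Σ (abundance × isotope mass) = 0.54107 × 195.986 + 0.13007 × 196.948 + 0.32886 × 199.913
= 106.04215 + 25.61703 + 65.74339 = 197.40257 amu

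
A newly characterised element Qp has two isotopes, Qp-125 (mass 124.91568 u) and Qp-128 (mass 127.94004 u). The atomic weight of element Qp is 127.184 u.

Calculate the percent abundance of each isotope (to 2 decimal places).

Let x be the fractional abundance of Qp-125; then Qp-128 has abundance 1 − x.
124.91568·x + 127.94004·(1 − x) = 127.184
(124.91568 − 127.94004)·x = 127.184 − 127.94004
x = -0.75604 / -3.02436 = 0.24998 → 25.00% Qp-125, 75.00% Qp-128.

Qp-125: 25.00%, Qp-128: 75.00%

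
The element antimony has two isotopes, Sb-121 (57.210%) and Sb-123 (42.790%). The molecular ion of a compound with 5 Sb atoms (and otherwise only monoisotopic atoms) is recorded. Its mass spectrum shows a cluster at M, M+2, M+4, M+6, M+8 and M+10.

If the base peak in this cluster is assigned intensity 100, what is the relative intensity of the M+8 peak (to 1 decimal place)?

28.0

(0.57210 + 0.42790)^5 gives M 0.0613, M+2 0.2292, M+4 0.3428, M+6 0.2564, M+8 0.0959, M+10 0.0143; the largest is M+4.
P(M+4) = C(5,2) × 0.57210^3 × 0.42790^2 = 10 × 0.18724742 × 0.18309841 = 0.342847 (base)
P(M+8) = C(5,4) × 0.57210^1 × 0.42790^4 = 5 × 0.5721 × 0.03352503 = 0.095898
Relative intensity = 0.095898 / 0.342847 × 100 = 28.0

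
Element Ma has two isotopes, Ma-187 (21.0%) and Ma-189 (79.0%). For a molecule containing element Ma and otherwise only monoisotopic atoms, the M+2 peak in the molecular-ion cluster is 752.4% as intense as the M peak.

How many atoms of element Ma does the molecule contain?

For n independent Ma atoms, I(M+2)/I(M) = n · (abundance Ma-189) / (abundance Ma-187) = n · 0.790/0.210.
n = 7.524 × 0.210/0.790 = 2.00 ≈ 2

2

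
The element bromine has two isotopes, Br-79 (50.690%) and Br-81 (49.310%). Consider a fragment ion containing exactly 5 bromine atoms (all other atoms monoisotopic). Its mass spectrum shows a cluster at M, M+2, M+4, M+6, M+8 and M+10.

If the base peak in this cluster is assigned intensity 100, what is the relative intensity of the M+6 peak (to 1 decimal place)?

Term probabilities: M 0.0335, M+2 0.1628, M+4 0.3167, M+6 0.3081, M+8 0.1498, M+10 0.0292. Base peak = M+4.
P(M+4) = C(5,2) × 0.50690^3 × 0.49310^2 = 10 × 0.13024674 × 0.24314761 = 0.316692 (base)
P(M+6) = C(5,3) × 0.50690^2 × 0.49310^3 = 10 × 0.25694761 × 0.11989609 = 0.308070
Relative intensity = 0.308070 / 0.316692 × 100 = 97.3

97.3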